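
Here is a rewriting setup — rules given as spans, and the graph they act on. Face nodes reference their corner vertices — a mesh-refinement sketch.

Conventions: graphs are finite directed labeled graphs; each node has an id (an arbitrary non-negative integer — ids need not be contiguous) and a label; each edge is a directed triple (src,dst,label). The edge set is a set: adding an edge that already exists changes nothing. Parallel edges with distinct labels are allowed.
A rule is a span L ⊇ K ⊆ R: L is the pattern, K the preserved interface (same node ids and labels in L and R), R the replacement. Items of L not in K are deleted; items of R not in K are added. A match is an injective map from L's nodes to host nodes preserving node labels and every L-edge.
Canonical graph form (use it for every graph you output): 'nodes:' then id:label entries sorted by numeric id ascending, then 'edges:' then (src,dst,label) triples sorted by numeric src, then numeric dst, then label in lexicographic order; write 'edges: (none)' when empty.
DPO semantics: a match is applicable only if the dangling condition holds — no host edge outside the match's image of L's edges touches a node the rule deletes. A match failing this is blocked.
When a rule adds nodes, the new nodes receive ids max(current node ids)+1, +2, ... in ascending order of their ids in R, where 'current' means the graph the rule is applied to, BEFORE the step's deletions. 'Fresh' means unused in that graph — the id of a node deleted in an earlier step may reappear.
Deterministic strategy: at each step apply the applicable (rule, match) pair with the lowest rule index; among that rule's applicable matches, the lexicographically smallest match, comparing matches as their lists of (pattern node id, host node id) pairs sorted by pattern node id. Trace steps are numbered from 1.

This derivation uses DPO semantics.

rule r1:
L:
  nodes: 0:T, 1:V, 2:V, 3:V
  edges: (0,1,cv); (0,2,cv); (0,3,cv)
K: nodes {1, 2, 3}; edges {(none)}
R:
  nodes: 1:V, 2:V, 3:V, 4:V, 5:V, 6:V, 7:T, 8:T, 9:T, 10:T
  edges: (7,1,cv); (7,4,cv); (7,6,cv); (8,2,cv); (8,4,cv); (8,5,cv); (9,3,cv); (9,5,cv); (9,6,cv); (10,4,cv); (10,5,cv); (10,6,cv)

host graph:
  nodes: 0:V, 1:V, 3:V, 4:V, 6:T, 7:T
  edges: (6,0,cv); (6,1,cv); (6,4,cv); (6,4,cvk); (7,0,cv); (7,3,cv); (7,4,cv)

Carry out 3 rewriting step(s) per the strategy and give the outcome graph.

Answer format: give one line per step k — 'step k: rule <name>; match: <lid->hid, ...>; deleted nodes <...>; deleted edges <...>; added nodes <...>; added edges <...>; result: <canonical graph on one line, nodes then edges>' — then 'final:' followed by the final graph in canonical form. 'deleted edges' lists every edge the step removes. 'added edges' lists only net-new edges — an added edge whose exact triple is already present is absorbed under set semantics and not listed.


step 1: rule r1; match: 0->7, 1->0, 2->3, 3->4; deleted nodes 7; deleted edges (7,0,cv); (7,3,cv); (7,4,cv); added nodes 8, 9, 10, 11, 12, 13, 14; added edges (11,0,cv); (11,8,cv); (11,10,cv); (12,3,cv); (12,8,cv); (12,9,cv); (13,4,cv); (13,9,cv); (13,10,cv); (14,8,cv); (14,9,cv); (14,10,cv); result: nodes: 0:V, 1:V, 3:V, 4:V, 6:T, 8:V, 9:V, 10:V, 11:T, 12:T, 13:T, 14:T edges: (6,0,cv); (6,1,cv); (6,4,cv); (6,4,cvk); (11,0,cv); (11,8,cv); (11,10,cv); (12,3,cv); (12,8,cv); (12,9,cv); (13,4,cv); (13,9,cv); (13,10,cv); (14,8,cv); (14,9,cv); (14,10,cv)
step 2: rule r1; match: 0->11, 1->0, 2->8, 3->10; deleted nodes 11; deleted edges (11,0,cv); (11,8,cv); (11,10,cv); added nodes 15, 16, 17, 18, 19, 20, 21; added edges (18,0,cv); (18,15,cv); (18,17,cv); (19,8,cv); (19,15,cv); (19,16,cv); (20,10,cv); (20,16,cv); (20,17,cv); (21,15,cv); (21,16,cv); (21,17,cv); result: nodes: 0:V, 1:V, 3:V, 4:V, 6:T, 8:V, 9:V, 10:V, 12:T, 13:T, 14:T, 15:V, 16:V, 17:V, 18:T, 19:T, 20:T, 21:T edges: (6,0,cv); (6,1,cv); (6,4,cv); (6,4,cvk); (12,3,cv); (12,8,cv); (12,9,cv); (13,4,cv); (13,9,cv); (13,10,cv); (14,8,cv); (14,9,cv); (14,10,cv); (18,0,cv); (18,15,cv); (18,17,cv); (19,8,cv); (19,15,cv); (19,16,cv); (20,10,cv); (20,16,cv); (20,17,cv); (21,15,cv); (21,16,cv); (21,17,cv)
step 3: rule r1; match: 0->12, 1->3, 2->8, 3->9; deleted nodes 12; deleted edges (12,3,cv); (12,8,cv); (12,9,cv); added nodes 22, 23, 24, 25, 26, 27, 28; added edges (25,3,cv); (25,22,cv); (25,24,cv); (26,8,cv); (26,22,cv); (26,23,cv); (27,9,cv); (27,23,cv); (27,24,cv); (28,22,cv); (28,23,cv); (28,24,cv); result: nodes: 0:V, 1:V, 3:V, 4:V, 6:T, 8:V, 9:V, 10:V, 13:T, 14:T, 15:V, 16:V, 17:V, 18:T, 19:T, 20:T, 21:T, 22:V, 23:V, 24:V, 25:T, 26:T, 27:T, 28:T edges: (6,0,cv); (6,1,cv); (6,4,cv); (6,4,cvk); (13,4,cv); (13,9,cv); (13,10,cv); (14,8,cv); (14,9,cv); (14,10,cv); (18,0,cv); (18,15,cv); (18,17,cv); (19,8,cv); (19,15,cv); (19,16,cv); (20,10,cv); (20,16,cv); (20,17,cv); (21,15,cv); (21,16,cv); (21,17,cv); (25,3,cv); (25,22,cv); (25,24,cv); (26,8,cv); (26,22,cv); (26,23,cv); (27,9,cv); (27,23,cv); (27,24,cv); (28,22,cv); (28,23,cv); (28,24,cv)
final:
nodes: 0:V, 1:V, 3:V, 4:V, 6:T, 8:V, 9:V, 10:V, 13:T, 14:T, 15:V, 16:V, 17:V, 18:T, 19:T, 20:T, 21:T, 22:V, 23:V, 24:V, 25:T, 26:T, 27:T, 28:T
edges: (6,0,cv); (6,1,cv); (6,4,cv); (6,4,cvk); (13,4,cv); (13,9,cv); (13,10,cv); (14,8,cv); (14,9,cv); (14,10,cv); (18,0,cv); (18,15,cv); (18,17,cv); (19,8,cv); (19,15,cv); (19,16,cv); (20,10,cv); (20,16,cv); (20,17,cv); (21,15,cv); (21,16,cv); (21,17,cv); (25,3,cv); (25,22,cv); (25,24,cv); (26,8,cv); (26,22,cv); (26,23,cv); (27,9,cv); (27,23,cv); (27,24,cv); (28,22,cv); (28,23,cv); (28,24,cv)


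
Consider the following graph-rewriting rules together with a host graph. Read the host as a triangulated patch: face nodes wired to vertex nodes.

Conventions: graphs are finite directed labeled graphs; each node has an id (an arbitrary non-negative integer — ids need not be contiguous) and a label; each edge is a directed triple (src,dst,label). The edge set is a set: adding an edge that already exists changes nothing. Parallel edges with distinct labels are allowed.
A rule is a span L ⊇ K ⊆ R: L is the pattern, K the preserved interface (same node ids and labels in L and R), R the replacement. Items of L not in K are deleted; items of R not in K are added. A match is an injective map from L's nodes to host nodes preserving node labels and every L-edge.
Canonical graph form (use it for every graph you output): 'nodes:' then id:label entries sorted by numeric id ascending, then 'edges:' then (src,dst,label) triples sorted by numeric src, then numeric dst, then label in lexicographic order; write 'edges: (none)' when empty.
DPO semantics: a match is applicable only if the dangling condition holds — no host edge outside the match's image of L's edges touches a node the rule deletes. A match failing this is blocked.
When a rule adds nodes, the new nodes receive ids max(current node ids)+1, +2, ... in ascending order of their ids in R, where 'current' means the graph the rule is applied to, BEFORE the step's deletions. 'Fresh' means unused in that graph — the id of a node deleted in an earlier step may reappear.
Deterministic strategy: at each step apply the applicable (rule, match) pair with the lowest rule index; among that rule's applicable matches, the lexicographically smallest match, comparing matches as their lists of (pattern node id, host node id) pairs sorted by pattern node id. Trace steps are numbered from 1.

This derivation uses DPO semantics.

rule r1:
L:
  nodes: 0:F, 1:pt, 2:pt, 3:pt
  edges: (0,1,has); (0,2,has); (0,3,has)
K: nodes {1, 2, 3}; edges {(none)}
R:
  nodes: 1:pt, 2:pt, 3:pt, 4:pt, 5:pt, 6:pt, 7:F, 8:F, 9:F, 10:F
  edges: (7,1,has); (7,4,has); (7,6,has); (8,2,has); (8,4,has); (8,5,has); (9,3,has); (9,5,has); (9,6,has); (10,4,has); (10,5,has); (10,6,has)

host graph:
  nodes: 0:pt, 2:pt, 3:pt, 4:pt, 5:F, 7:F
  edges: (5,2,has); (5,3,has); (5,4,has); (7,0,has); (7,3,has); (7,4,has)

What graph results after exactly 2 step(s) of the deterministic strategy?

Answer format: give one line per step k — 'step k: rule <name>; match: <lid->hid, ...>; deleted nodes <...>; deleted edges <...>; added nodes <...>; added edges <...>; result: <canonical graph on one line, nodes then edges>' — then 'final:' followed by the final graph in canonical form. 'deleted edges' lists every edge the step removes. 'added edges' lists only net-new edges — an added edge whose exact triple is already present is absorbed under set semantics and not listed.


step 1: rule r1; match: 0->5, 1->2, 2->3, 3->4; deleted nodes 5; deleted edges (5,2,has); (5,3,has); (5,4,has); added nodes 8, 9, 10, 11, 12, 13, 14; added edges (11,2,has); (11,8,has); (11,10,has); (12,3,has); (12,8,has); (12,9,has); (13,4,has); (13,9,has); (13,10,has); (14,8,has); (14,9,has); (14,10,has); result: nodes: 0:pt, 2:pt, 3:pt, 4:pt, 7:F, 8:pt, 9:pt, 10:pt, 11:F, 12:F, 13:F, 14:F edges: (7,0,has); (7,3,has); (7,4,has); (11,2,has); (11,8,has); (11,10,has); (12,3,has); (12,8,has); (12,9,has); (13,4,has); (13,9,has); (13,10,has); (14,8,has); (14,9,has); (14,10,has)
step 2: rule r1; match: 0->7, 1->0, 2->3, 3->4; deleted nodes 7; deleted edges (7,0,has); (7,3,has); (7,4,has); added nodes 15, 16, 17, 18, 19, 20, 21; added edges (18,0,has); (18,15,has); (18,17,has); (19,3,has); (19,15,has); (19,16,has); (20,4,has); (20,16,has); (20,17,has); (21,15,has); (21,16,has); (21,17,has); result: nodes: 0:pt, 2:pt, 3:pt, 4:pt, 8:pt, 9:pt, 10:pt, 11:F, 12:F, 13:F, 14:F, 15:pt, 16:pt, 17:pt, 18:F, 19:F, 20:F, 21:F edges: (11,2,has); (11,8,has); (11,10,has); (12,3,has); (12,8,has); (12,9,has); (13,4,has); (13,9,has); (13,10,has); (14,8,has); (14,9,has); (14,10,has); (18,0,has); (18,15,has); (18,17,has); (19,3,has); (19,15,has); (19,16,has); (20,4,has); (20,16,has); (20,17,has); (21,15,has); (21,16,has); (21,17,has)
final:
nodes: 0:pt, 2:pt, 3:pt, 4:pt, 8:pt, 9:pt, 10:pt, 11:F, 12:F, 13:F, 14:F, 15:pt, 16:pt, 17:pt, 18:F, 19:F, 20:F, 21:F
edges: (11,2,has); (11,8,has); (11,10,has); (12,3,has); (12,8,has); (12,9,has); (13,4,has); (13,9,has); (13,10,has); (14,8,has); (14,9,has); (14,10,has); (18,0,has); (18,15,has); (18,17,has); (19,3,has); (19,15,has); (19,16,has); (20,4,has); (20,16,has); (20,17,has); (21,15,has); (21,16,has); (21,17,has)


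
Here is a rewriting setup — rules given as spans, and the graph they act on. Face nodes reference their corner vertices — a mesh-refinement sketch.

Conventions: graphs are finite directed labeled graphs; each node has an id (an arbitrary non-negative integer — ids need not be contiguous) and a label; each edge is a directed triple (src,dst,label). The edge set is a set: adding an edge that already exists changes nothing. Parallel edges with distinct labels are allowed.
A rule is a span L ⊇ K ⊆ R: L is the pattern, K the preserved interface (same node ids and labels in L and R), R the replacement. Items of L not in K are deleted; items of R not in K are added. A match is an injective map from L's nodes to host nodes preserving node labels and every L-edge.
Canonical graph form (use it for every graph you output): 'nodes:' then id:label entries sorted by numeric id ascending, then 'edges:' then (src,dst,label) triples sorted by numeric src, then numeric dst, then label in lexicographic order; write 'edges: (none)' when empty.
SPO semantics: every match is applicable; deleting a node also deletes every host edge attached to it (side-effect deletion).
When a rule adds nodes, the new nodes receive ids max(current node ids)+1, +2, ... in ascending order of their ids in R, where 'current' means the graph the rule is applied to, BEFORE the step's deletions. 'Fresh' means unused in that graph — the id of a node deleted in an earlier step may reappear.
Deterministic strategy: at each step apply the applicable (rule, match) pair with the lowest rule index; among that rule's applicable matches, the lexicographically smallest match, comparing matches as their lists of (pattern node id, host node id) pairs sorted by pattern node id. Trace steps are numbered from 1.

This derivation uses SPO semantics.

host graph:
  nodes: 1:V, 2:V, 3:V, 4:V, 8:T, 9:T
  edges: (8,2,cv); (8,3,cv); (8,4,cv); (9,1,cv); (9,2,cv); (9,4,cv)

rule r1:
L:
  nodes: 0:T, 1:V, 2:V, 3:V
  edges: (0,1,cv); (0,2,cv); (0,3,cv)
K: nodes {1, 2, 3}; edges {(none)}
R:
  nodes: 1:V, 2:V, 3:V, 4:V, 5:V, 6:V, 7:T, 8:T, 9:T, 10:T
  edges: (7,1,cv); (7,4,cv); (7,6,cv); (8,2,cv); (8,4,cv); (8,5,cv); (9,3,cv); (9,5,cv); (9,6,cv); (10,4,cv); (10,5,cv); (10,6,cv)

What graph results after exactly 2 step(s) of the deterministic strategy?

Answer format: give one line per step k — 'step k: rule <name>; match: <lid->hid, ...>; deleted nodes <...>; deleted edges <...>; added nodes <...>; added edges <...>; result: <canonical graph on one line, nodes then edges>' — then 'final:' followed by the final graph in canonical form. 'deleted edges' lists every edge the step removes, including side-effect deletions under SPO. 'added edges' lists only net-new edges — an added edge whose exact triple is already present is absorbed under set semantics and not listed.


step 1: rule r1; match: 0->8, 1->2, 2->3, 3->4; deleted nodes 8; deleted edges (8,2,cv); (8,3,cv); (8,4,cv); added nodes 10, 11, 12, 13, 14, 15, 16; added edges (13,2,cv); (13,10,cv); (13,12,cv); (14,3,cv); (14,10,cv); (14,11,cv); (15,4,cv); (15,11,cv); (15,12,cv); (16,10,cv); (16,11,cv); (16,12,cv); result: nodes: 1:V, 2:V, 3:V, 4:V, 9:T, 10:V, 11:V, 12:V, 13:T, 14:T, 15:T, 16:T edges: (9,1,cv); (9,2,cv); (9,4,cv); (13,2,cv); (13,10,cv); (13,12,cv); (14,3,cv); (14,10,cv); (14,11,cv); (15,4,cv); (15,11,cv); (15,12,cv); (16,10,cv); (16,11,cv); (16,12,cv)
step 2: rule r1; match: 0->9, 1->1, 2->2, 3->4; deleted nodes 9; deleted edges (9,1,cv); (9,2,cv); (9,4,cv); added nodes 17, 18, 19, 20, 21, 22, 23; added edges (20,1,cv); (20,17,cv); (20,19,cv); (21,2,cv); (21,17,cv); (21,18,cv); (22,4,cv); (22,18,cv); (22,19,cv); (23,17,cv); (23,18,cv); (23,19,cv); result: nodes: 1:V, 2:V, 3:V, 4:V, 10:V, 11:V, 12:V, 13:T, 14:T, 15:T, 16:T, 17:V, 18:V, 19:V, 20:T, 21:T, 22:T, 23:T edges: (13,2,cv); (13,10,cv); (13,12,cv); (14,3,cv); (14,10,cv); (14,11,cv); (15,4,cv); (15,11,cv); (15,12,cv); (16,10,cv); (16,11,cv); (16,12,cv); (20,1,cv); (20,17,cv); (20,19,cv); (21,2,cv); (21,17,cv); (21,18,cv); (22,4,cv); (22,18,cv); (22,19,cv); (23,17,cv); (23,18,cv); (23,19,cv)
final:
nodes: 1:V, 2:V, 3:V, 4:V, 10:V, 11:V, 12:V, 13:T, 14:T, 15:T, 16:T, 17:V, 18:V, 19:V, 20:T, 21:T, 22:T, 23:T
edges: (13,2,cv); (13,10,cv); (13,12,cv); (14,3,cv); (14,10,cv); (14,11,cv); (15,4,cv); (15,11,cv); (15,12,cv); (16,10,cv); (16,11,cv); (16,12,cv); (20,1,cv); (20,17,cv); (20,19,cv); (21,2,cv); (21,17,cv); (21,18,cv); (22,4,cv); (22,18,cv); (22,19,cv); (23,17,cv); (23,18,cv); (23,19,cv)


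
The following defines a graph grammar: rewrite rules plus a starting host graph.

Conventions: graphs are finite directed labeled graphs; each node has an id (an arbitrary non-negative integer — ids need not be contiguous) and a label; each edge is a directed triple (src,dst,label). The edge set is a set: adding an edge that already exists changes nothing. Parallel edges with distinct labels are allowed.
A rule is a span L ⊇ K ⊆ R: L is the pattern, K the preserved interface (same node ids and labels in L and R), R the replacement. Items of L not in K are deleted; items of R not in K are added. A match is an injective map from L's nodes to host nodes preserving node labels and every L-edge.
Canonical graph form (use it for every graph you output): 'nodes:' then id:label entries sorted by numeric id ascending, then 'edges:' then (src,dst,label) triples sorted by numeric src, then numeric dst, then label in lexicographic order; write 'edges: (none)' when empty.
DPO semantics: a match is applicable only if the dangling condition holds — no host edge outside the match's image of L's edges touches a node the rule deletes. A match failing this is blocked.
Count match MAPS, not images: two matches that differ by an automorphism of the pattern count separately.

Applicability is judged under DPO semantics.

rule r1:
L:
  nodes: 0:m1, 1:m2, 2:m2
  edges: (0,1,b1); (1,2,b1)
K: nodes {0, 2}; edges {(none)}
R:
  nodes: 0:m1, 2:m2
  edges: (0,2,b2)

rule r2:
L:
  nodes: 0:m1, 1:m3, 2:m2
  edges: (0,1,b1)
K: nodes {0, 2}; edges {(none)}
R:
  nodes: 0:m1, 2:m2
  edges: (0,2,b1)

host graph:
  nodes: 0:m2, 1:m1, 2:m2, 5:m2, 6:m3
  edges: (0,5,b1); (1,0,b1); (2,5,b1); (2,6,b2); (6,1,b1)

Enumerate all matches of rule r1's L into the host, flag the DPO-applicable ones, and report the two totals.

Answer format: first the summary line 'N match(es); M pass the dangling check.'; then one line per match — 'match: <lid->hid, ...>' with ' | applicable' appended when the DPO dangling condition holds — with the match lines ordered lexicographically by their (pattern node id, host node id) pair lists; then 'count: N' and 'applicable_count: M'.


1 match(es); 1 pass the dangling check.
match: 0->1, 1->0, 2->5 | applicable
count: 1
applicable_count: 1


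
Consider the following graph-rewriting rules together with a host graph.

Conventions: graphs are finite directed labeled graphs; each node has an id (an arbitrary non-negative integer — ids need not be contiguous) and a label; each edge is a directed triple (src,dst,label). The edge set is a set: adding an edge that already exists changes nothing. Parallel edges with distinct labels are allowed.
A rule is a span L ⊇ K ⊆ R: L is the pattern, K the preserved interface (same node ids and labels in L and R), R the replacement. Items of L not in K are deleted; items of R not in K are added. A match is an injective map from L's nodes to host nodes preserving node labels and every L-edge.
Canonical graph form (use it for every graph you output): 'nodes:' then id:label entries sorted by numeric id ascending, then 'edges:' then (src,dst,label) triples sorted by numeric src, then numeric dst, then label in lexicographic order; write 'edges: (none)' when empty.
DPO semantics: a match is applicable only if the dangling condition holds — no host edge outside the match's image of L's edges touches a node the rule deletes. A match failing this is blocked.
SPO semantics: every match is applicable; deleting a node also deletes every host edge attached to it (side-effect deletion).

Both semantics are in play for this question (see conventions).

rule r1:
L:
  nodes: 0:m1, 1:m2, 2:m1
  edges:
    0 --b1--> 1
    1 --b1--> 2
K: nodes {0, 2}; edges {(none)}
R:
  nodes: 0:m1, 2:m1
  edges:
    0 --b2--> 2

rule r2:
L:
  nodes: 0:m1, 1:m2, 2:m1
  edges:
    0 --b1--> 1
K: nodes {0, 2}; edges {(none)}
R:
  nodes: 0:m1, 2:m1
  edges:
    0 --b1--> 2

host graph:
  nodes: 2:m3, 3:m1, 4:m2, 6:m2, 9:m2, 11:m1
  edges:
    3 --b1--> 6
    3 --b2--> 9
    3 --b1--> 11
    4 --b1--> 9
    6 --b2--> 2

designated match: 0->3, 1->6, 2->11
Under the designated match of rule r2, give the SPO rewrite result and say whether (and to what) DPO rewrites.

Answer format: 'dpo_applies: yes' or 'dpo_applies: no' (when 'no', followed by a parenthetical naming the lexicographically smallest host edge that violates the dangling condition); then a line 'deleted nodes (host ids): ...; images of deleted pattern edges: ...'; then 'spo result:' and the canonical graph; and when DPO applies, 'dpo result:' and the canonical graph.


dpo_applies: no
(the rule deletes node 6, which keeps host edge (6,2,b2) outside the match image — the dangling condition fails, DPO blocks; SPO proceeds and side-deletes such edges)
deleted nodes (host ids): 6; images of deleted pattern edges: (3,6,b1)
spo result:
nodes: 2:m3, 3:m1, 4:m2, 9:m2, 11:m1
edges: (3,9,b2); (3,11,b1); (4,9,b1)


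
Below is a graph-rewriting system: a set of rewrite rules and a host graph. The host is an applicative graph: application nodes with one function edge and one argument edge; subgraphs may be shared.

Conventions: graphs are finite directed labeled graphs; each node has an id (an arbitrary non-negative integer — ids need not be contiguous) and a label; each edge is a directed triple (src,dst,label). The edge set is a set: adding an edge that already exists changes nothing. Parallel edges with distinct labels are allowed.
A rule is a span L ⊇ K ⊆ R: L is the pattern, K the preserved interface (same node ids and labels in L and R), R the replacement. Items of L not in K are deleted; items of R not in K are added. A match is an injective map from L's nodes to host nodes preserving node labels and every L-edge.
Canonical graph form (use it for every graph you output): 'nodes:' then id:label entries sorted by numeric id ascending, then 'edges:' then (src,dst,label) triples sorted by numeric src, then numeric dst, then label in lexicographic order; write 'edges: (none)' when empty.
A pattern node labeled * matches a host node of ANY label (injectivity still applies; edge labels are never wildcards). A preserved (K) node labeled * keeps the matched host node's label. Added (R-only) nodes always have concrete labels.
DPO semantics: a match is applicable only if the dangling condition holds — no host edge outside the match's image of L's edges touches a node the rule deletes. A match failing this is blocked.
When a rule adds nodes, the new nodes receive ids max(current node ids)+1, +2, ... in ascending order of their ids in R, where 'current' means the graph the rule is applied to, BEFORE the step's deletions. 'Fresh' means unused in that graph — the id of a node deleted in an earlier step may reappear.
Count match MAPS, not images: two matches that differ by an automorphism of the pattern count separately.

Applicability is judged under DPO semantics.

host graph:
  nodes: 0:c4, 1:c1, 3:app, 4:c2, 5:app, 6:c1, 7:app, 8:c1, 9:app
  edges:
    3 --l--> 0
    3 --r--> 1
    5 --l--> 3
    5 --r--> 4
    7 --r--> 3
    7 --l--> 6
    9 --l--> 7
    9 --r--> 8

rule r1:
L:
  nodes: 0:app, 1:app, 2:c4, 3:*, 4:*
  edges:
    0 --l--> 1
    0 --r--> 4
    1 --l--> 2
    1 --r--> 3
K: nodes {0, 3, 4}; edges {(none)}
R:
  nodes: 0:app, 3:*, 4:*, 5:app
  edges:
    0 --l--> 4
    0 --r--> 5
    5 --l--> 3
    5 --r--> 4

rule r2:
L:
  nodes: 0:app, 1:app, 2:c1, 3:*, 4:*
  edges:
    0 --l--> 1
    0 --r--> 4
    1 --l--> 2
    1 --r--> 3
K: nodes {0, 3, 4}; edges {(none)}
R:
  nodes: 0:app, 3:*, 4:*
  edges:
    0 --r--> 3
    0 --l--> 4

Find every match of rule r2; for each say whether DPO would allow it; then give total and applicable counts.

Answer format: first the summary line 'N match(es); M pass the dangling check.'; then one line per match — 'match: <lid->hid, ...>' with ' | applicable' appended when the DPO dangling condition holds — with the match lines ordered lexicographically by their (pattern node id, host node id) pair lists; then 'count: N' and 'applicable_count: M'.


1 match(es); 1 pass the dangling check.
match: 0->9, 1->7, 2->6, 3->3, 4->8 | applicable
count: 1
applicable_count: 1


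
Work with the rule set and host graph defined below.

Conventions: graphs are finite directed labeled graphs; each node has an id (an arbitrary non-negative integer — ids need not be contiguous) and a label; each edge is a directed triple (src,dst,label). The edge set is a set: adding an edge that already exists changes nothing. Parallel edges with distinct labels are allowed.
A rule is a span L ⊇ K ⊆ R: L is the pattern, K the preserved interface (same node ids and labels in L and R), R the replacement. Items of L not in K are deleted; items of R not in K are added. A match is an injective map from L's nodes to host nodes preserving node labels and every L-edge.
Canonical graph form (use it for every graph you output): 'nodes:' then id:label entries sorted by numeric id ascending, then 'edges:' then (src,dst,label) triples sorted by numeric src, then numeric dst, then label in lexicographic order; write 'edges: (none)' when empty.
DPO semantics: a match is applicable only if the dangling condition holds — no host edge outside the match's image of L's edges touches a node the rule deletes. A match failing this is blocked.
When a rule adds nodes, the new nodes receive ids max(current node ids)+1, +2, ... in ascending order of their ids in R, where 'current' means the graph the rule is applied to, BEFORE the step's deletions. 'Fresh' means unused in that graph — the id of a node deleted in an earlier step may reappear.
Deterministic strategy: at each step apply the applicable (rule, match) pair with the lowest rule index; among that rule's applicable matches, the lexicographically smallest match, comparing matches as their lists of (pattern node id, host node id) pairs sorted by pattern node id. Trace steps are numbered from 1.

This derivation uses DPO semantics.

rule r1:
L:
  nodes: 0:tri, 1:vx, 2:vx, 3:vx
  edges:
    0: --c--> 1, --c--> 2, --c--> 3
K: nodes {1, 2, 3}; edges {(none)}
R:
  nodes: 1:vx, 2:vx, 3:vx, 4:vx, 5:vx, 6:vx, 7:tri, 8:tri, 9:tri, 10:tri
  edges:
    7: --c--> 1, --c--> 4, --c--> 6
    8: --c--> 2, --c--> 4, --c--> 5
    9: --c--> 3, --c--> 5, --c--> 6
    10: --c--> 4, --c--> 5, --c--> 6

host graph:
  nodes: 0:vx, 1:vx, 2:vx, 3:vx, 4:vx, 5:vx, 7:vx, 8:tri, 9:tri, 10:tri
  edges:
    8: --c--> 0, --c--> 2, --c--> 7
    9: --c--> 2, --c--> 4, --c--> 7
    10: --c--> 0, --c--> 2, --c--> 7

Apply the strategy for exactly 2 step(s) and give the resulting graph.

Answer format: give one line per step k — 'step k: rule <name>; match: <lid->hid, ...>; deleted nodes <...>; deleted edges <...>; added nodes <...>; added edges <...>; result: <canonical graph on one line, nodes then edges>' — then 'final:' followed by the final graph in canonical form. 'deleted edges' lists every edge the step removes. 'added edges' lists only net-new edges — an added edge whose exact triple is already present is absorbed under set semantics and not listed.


step 1: rule r1; match: 0->8, 1->0, 2->2, 3->7; deleted nodes 8; deleted edges (8,0,c); (8,2,c); (8,7,c); added nodes 11, 12, 13, 14, 15, 16, 17; added edges (14,0,c); (14,11,c); (14,13,c); (15,2,c); (15,11,c); (15,12,c); (16,7,c); (16,12,c); (16,13,c); (17,11,c); (17,12,c); (17,13,c); result: nodes: 0:vx, 1:vx, 2:vx, 3:vx, 4:vx, 5:vx, 7:vx, 9:tri, 10:tri, 11:vx, 12:vx, 13:vx, 14:tri, 15:tri, 16:tri, 17:tri edges: (9,2,c); (9,4,c); (9,7,c); (10,0,c); (10,2,c); (10,7,c); (14,0,c); (14,11,c); (14,13,c); (15,2,c); (15,11,c); (15,12,c); (16,7,c); (16,12,c); (16,13,c); (17,11,c); (17,12,c); (17,13,c)
step 2: rule r1; match: 0->9, 1->2, 2->4, 3->7; deleted nodes 9; deleted edges (9,2,c); (9,4,c); (9,7,c); added nodes 18, 19, 20, 21, 22, 23, 24; added edges (21,2,c); (21,18,c); (21,20,c); (22,4,c); (22,18,c); (22,19,c); (23,7,c); (23,19,c); (23,20,c); (24,18,c); (24,19,c); (24,20,c); result: nodes: 0:vx, 1:vx, 2:vx, 3:vx, 4:vx, 5:vx, 7:vx, 10:tri, 11:vx, 12:vx, 13:vx, 14:tri, 15:tri, 16:tri, 17:tri, 18:vx, 19:vx, 20:vx, 21:tri, 22:tri, 23:tri, 24:tri edges: (10,0,c); (10,2,c); (10,7,c); (14,0,c); (14,11,c); (14,13,c); (15,2,c); (15,11,c); (15,12,c); (16,7,c); (16,12,c); (16,13,c); (17,11,c); (17,12,c); (17,13,c); (21,2,c); (21,18,c); (21,20,c); (22,4,c); (22,18,c); (22,19,c); (23,7,c); (23,19,c); (23,20,c); (24,18,c); (24,19,c); (24,20,c)
final:
nodes: 0:vx, 1:vx, 2:vx, 3:vx, 4:vx, 5:vx, 7:vx, 10:tri, 11:vx, 12:vx, 13:vx, 14:tri, 15:tri, 16:tri, 17:tri, 18:vx, 19:vx, 20:vx, 21:tri, 22:tri, 23:tri, 24:tri
edges: (10,0,c); (10,2,c); (10,7,c); (14,0,c); (14,11,c); (14,13,c); (15,2,c); (15,11,c); (15,12,c); (16,7,c); (16,12,c); (16,13,c); (17,11,c); (17,12,c); (17,13,c); (21,2,c); (21,18,c); (21,20,c); (22,4,c); (22,18,c); (22,19,c); (23,7,c); (23,19,c); (23,20,c); (24,18,c); (24,19,c); (24,20,c)


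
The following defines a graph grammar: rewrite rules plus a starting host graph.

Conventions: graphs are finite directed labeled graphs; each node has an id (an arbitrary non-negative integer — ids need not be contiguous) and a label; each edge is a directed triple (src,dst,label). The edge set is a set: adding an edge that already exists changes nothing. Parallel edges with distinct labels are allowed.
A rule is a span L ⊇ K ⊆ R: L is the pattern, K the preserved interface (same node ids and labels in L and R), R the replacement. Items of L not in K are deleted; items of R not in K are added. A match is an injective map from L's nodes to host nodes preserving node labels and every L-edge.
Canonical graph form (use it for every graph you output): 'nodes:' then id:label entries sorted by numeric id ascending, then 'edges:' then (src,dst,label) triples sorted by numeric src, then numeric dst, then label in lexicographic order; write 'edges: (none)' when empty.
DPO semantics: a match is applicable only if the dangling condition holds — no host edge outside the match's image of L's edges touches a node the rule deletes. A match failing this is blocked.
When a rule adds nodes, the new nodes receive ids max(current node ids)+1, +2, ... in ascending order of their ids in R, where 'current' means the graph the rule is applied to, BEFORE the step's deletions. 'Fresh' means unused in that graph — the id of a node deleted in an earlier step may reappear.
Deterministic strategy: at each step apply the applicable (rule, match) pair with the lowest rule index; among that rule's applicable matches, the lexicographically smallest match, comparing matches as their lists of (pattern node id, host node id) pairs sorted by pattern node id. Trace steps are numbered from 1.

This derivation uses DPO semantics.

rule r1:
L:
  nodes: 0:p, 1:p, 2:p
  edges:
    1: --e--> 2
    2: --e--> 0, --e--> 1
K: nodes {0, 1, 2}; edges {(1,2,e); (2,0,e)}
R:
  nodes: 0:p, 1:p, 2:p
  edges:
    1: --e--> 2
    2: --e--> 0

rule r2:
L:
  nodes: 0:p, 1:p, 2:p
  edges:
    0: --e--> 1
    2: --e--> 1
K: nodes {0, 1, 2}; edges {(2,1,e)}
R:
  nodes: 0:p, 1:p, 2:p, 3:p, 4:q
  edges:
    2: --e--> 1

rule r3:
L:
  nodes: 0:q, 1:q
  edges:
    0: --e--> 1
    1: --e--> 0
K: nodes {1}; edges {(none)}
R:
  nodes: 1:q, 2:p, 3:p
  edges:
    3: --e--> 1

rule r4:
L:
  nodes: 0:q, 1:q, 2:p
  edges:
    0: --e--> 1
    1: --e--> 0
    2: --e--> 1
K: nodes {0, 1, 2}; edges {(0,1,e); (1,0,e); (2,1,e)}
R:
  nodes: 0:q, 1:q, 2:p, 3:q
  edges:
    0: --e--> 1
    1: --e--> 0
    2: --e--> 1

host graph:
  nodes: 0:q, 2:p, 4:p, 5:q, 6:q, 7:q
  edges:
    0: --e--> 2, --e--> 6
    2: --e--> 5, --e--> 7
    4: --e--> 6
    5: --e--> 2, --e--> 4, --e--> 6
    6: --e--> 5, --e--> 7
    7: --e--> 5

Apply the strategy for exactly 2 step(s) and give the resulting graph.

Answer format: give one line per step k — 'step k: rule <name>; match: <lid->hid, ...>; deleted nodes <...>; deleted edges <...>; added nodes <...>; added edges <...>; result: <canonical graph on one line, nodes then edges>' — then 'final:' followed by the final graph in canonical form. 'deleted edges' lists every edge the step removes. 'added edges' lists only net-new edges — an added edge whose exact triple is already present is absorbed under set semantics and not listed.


step 1: rule r4; match: 0->5, 1->6, 2->4; deleted nodes (none); deleted edges (none); added nodes 8; added edges (none); result: nodes: 0:q, 2:p, 4:p, 5:q, 6:q, 7:q, 8:q edges: (0,2,e); (0,6,e); (2,5,e); (2,7,e); (4,6,e); (5,2,e); (5,4,e); (5,6,e); (6,5,e); (6,7,e); (7,5,e)
step 2: rule r4; match: 0->5, 1->6, 2->4; deleted nodes (none); deleted edges (none); added nodes 9; added edges (none); result: nodes: 0:q, 2:p, 4:p, 5:q, 6:q, 7:q, 8:q, 9:q edges: (0,2,e); (0,6,e); (2,5,e); (2,7,e); (4,6,e); (5,2,e); (5,4,e); (5,6,e); (6,5,e); (6,7,e); (7,5,e)
final:
nodes: 0:q, 2:p, 4:p, 5:q, 6:q, 7:q, 8:q, 9:q
edges: (0,2,e); (0,6,e); (2,5,e); (2,7,e); (4,6,e); (5,2,e); (5,4,e); (5,6,e); (6,5,e); (6,7,e); (7,5,e)


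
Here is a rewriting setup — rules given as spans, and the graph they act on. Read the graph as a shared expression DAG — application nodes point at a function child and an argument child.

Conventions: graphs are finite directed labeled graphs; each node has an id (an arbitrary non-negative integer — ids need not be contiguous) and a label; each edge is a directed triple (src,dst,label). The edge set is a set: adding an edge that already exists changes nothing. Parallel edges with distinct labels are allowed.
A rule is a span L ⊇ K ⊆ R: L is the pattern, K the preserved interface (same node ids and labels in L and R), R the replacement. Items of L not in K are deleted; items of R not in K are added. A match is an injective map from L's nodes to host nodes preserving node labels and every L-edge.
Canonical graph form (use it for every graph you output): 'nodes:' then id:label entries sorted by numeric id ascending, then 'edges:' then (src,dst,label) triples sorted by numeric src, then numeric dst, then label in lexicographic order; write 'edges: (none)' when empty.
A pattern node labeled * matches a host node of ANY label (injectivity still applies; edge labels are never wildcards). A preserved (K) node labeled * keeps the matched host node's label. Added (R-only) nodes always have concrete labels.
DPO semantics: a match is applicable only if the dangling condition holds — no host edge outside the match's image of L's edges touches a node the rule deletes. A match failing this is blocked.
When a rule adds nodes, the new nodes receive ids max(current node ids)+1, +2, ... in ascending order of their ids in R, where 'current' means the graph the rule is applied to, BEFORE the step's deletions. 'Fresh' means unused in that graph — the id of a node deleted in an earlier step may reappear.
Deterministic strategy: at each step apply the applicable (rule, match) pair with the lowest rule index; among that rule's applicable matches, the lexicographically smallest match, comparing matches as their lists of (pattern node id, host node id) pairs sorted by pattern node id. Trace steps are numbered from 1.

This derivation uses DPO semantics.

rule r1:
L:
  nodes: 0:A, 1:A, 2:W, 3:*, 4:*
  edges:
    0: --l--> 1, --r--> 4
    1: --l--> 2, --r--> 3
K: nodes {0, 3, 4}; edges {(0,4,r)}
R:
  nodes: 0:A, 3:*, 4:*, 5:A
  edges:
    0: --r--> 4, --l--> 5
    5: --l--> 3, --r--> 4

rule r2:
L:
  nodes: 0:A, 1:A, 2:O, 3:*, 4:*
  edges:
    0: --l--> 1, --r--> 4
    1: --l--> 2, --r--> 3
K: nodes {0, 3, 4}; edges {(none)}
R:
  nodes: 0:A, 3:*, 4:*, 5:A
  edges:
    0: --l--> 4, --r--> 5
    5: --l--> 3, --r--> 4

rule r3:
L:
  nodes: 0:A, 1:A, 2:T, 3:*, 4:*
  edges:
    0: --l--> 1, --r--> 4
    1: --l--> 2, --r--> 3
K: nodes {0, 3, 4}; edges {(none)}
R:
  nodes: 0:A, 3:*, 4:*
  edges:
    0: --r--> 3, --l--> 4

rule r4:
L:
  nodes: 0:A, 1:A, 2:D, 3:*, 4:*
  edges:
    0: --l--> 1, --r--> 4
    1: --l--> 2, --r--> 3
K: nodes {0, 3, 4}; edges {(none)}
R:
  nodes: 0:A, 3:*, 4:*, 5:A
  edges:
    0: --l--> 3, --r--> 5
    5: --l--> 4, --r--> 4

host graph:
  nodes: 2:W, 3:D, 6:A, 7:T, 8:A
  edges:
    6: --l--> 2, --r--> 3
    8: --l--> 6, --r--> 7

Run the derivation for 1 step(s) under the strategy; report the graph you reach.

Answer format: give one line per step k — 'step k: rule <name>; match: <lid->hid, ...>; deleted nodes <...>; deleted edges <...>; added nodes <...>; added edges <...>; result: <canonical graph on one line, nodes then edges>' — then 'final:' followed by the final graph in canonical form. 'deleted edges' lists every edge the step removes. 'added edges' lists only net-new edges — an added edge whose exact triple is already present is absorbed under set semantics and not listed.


step 1: rule r1; match: 0->8, 1->6, 2->2, 3->3, 4->7; deleted nodes 2, 6; deleted edges (6,2,l); (6,3,r); (8,6,l); added nodes 9; added edges (8,9,l); (9,3,l); (9,7,r); result: nodes: 3:D, 7:T, 8:A, 9:A edges: (8,7,r); (8,9,l); (9,3,l); (9,7,r)
final:
nodes: 3:D, 7:T, 8:A, 9:A
edges: (8,7,r); (8,9,l); (9,3,l); (9,7,r)


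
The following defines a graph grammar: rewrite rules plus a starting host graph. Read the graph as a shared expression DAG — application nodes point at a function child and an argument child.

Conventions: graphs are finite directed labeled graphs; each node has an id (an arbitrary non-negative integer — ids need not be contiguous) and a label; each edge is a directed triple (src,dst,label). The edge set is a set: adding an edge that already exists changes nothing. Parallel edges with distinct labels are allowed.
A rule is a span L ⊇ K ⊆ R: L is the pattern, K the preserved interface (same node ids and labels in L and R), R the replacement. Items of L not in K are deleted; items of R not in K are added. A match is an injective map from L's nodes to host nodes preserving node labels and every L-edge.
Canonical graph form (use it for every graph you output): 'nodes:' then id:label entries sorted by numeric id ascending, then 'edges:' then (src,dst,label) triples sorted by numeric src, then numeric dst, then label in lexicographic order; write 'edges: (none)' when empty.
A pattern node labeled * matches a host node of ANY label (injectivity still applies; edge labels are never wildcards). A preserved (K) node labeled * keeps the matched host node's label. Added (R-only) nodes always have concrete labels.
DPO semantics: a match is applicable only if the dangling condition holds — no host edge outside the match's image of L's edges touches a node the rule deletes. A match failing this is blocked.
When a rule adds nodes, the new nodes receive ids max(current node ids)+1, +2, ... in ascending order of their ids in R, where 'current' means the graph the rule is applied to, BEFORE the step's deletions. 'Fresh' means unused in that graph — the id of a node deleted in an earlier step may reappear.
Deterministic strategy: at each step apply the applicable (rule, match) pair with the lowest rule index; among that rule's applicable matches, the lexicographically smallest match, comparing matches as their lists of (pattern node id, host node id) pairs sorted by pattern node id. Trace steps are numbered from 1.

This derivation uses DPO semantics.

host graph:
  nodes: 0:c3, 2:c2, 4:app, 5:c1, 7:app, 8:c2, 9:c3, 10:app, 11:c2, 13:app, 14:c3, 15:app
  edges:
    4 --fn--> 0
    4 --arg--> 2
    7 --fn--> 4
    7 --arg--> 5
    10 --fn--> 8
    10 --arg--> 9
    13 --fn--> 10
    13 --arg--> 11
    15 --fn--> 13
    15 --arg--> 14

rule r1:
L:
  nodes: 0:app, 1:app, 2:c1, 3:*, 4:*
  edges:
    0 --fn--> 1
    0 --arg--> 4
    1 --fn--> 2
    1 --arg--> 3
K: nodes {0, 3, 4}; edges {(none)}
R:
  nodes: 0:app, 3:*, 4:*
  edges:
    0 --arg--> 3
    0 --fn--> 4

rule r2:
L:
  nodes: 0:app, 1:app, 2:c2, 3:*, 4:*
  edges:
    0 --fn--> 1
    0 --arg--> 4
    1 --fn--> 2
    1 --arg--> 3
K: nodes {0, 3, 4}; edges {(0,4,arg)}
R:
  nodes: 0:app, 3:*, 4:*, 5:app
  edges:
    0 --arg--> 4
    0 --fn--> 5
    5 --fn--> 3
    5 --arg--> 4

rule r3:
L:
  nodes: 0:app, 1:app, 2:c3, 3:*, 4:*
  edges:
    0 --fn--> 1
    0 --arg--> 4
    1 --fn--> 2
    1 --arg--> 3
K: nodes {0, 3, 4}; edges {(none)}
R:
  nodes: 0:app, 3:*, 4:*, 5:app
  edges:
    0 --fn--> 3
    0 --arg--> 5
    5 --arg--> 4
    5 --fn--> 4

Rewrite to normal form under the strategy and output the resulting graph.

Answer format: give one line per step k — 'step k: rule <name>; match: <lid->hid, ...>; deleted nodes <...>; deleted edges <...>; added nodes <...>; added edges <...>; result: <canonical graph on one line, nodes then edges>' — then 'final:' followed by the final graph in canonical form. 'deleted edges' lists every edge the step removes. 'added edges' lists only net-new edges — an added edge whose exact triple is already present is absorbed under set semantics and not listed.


step 1: rule r2; match: 0->13, 1->10, 2->8, 3->9, 4->11; deleted nodes 8, 10; deleted edges (10,8,fn); (10,9,arg); (13,10,fn); added nodes 16; added edges (13,16,fn); (16,9,fn); (16,11,arg); result: nodes: 0:c3, 2:c2, 4:app, 5:c1, 7:app, 9:c3, 11:c2, 13:app, 14:c3, 15:app, 16:app edges: (4,0,fn); (4,2,arg); (7,4,fn); (7,5,arg); (13,11,arg); (13,16,fn); (15,13,fn); (15,14,arg); (16,9,fn); (16,11,arg)
step 2: rule r3; match: 0->7, 1->4, 2->0, 3->2, 4->5; deleted nodes 0, 4; deleted edges (4,0,fn); (4,2,arg); (7,4,fn); (7,5,arg); added nodes 17; added edges (7,2,fn); (7,17,arg); (17,5,arg); (17,5,fn); result: nodes: 2:c2, 5:c1, 7:app, 9:c3, 11:c2, 13:app, 14:c3, 15:app, 16:app, 17:app edges: (7,2,fn); (7,17,arg); (13,11,arg); (13,16,fn); (15,13,fn); (15,14,arg); (16,9,fn); (16,11,arg); (17,5,arg); (17,5,fn)
final:
nodes: 2:c2, 5:c1, 7:app, 9:c3, 11:c2, 13:app, 14:c3, 15:app, 16:app, 17:app
edges: (7,2,fn); (7,17,arg); (13,11,arg); (13,16,fn); (15,13,fn); (15,14,arg); (16,9,fn); (16,11,arg); (17,5,arg); (17,5,fn)


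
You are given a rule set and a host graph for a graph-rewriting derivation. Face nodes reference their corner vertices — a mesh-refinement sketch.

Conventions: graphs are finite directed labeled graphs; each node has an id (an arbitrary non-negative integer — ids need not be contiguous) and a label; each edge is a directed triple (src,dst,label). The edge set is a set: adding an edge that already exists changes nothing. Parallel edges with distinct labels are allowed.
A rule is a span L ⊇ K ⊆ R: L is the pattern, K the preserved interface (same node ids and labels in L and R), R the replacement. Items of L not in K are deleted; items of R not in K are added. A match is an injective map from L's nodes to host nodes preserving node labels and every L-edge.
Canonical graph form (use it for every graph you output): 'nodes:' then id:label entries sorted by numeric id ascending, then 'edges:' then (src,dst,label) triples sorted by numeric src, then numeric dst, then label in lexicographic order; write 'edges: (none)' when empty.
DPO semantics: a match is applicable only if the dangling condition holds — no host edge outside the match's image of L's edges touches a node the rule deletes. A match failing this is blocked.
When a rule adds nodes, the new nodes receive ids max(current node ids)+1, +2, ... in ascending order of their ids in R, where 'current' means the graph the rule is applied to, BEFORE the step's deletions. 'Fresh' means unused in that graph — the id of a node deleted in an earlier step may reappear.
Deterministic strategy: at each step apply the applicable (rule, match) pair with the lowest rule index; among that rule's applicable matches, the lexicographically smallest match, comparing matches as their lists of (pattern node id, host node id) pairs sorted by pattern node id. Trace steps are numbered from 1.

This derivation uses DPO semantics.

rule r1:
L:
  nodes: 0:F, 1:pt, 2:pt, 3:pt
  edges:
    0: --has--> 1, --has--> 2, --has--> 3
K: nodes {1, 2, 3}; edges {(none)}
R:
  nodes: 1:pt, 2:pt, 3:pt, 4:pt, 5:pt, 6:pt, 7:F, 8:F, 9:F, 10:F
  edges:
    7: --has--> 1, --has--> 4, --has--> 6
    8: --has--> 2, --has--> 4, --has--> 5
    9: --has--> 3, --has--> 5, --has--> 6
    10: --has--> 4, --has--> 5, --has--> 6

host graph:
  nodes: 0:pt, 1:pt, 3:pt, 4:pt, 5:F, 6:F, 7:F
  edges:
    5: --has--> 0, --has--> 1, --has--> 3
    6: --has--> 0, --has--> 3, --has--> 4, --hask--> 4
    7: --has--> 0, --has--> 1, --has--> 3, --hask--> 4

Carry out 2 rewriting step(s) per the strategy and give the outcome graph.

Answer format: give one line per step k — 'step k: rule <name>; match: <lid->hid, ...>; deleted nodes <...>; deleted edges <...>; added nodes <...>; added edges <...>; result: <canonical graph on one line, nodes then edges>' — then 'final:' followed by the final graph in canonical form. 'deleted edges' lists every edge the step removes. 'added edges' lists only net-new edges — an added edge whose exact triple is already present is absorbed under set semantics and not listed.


step 1: rule r1; match: 0->5, 1->0, 2->1, 3->3; deleted nodes 5; deleted edges (5,0,has); (5,1,has); (5,3,has); added nodes 8, 9, 10, 11, 12, 13, 14; added edges (11,0,has); (11,8,has); (11,10,has); (12,1,has); (12,8,has); (12,9,has); (13,3,has); (13,9,has); (13,10,has); (14,8,has); (14,9,has); (14,10,has); result: nodes: 0:pt, 1:pt, 3:pt, 4:pt, 6:F, 7:F, 8:pt, 9:pt, 10:pt, 11:F, 12:F, 13:F, 14:F edges: (6,0,has); (6,3,has); (6,4,has); (6,4,hask); (7,0,has); (7,1,has); (7,3,has); (7,4,hask); (11,0,has); (11,8,has); (11,10,has); (12,1,has); (12,8,has); (12,9,has); (13,3,has); (13,9,has); (13,10,has); (14,8,has); (14,9,has); (14,10,has)
step 2: rule r1; match: 0->11, 1->0, 2->8, 3->10; deleted nodes 11; deleted edges (11,0,has); (11,8,has); (11,10,has); added nodes 15, 16, 17, 18, 19, 20, 21; added edges (18,0,has); (18,15,has); (18,17,has); (19,8,has); (19,15,has); (19,16,has); (20,10,has); (20,16,has); (20,17,has); (21,15,has); (21,16,has); (21,17,has); result: nodes: 0:pt, 1:pt, 3:pt, 4:pt, 6:F, 7:F, 8:pt, 9:pt, 10:pt, 12:F, 13:F, 14:F, 15:pt, 16:pt, 17:pt, 18:F, 19:F, 20:F, 21:F edges: (6,0,has); (6,3,has); (6,4,has); (6,4,hask); (7,0,has); (7,1,has); (7,3,has); (7,4,hask); (12,1,has); (12,8,has); (12,9,has); (13,3,has); (13,9,has); (13,10,has); (14,8,has); (14,9,has); (14,10,has); (18,0,has); (18,15,has); (18,17,has); (19,8,has); (19,15,has); (19,16,has); (20,10,has); (20,16,has); (20,17,has); (21,15,has); (21,16,has); (21,17,has)
final:
nodes: 0:pt, 1:pt, 3:pt, 4:pt, 6:F, 7:F, 8:pt, 9:pt, 10:pt, 12:F, 13:F, 14:F, 15:pt, 16:pt, 17:pt, 18:F, 19:F, 20:F, 21:F
edges: (6,0,has); (6,3,has); (6,4,has); (6,4,hask); (7,0,has); (7,1,has); (7,3,has); (7,4,hask); (12,1,has); (12,8,has); (12,9,has); (13,3,has); (13,9,has); (13,10,has); (14,8,has); (14,9,has); (14,10,has); (18,0,has); (18,15,has); (18,17,has); (19,8,has); (19,15,has); (19,16,has); (20,10,has); (20,16,has); (20,17,has); (21,15,has); (21,16,has); (21,17,has)
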